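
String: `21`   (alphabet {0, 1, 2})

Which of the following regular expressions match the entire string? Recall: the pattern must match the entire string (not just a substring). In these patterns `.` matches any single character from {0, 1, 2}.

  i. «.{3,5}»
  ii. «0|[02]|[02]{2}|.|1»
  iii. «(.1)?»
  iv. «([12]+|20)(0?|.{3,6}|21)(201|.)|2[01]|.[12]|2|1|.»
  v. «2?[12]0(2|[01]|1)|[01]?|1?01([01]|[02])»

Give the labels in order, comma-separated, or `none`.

iii, iv

i → no match
ii → no match
iii → match
iv → match
v → no match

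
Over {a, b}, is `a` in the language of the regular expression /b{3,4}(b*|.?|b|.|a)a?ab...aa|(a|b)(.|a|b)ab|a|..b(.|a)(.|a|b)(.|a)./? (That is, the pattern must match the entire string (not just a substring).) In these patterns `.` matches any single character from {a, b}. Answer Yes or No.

Yes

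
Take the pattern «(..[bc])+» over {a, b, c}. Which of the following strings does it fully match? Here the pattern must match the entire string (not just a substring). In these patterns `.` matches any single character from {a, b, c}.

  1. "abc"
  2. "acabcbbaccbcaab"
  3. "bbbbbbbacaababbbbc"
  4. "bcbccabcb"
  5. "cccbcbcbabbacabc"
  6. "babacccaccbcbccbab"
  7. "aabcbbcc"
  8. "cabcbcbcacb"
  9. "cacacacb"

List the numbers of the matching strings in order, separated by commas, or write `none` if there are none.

1, 3, 6

1 → match
2 → no match
3 → match
4 → no match
5 → no match
6 → match
7 → no match
8 → no match
9 → no match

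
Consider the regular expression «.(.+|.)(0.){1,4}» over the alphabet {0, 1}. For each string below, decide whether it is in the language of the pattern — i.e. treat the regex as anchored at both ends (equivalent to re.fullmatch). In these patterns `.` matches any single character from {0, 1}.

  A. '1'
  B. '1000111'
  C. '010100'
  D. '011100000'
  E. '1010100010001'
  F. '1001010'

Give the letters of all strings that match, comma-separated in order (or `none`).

A. '1' → no match
B. '1000111' → no match
C. '010100' → match
D. '011100000' → match
E → match
F. '1001010' → no match

C, D, E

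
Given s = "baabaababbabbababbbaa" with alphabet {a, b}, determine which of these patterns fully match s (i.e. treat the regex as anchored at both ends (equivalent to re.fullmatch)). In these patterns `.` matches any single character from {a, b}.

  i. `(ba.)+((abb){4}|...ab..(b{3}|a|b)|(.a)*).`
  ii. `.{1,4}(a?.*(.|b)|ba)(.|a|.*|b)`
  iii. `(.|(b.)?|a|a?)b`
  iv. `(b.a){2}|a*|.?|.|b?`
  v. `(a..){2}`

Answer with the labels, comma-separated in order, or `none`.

i → match
ii → match
iii → no match — must end with "b"
iv → no match
v → no match — must start with "a"

i, ii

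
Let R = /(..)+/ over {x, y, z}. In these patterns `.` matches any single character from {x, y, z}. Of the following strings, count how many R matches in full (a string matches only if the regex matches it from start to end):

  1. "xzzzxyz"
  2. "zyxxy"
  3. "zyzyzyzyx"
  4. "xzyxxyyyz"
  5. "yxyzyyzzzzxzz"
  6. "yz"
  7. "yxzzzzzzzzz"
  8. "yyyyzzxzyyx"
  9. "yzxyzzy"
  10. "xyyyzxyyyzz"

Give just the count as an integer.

1

1 → no match
2 → no match
3 → no match
4 → no match
5 → no match
6 → match
7 → no match
8 → no match
9 → no match
10 → no match
Total matched: 1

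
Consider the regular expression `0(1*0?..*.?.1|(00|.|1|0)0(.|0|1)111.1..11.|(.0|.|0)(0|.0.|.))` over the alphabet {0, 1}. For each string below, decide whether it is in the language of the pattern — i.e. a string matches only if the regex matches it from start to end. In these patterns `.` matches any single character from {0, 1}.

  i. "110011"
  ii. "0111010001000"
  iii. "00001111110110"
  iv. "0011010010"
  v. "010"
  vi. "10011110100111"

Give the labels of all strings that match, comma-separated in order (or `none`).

iii, v

i. "110011" → no match — must start with "0"
ii → no match
iii → match
iv. "0011010010" → no match
v. "010" → match
vi → no match — must start with "0"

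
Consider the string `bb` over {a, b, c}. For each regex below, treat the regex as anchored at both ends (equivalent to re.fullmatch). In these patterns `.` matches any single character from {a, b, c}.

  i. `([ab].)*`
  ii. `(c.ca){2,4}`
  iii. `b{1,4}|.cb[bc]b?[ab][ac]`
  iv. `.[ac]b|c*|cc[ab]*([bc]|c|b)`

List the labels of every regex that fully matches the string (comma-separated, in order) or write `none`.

i → match
ii → no match — must start with `c`
iii → match
iv → no match

i, iii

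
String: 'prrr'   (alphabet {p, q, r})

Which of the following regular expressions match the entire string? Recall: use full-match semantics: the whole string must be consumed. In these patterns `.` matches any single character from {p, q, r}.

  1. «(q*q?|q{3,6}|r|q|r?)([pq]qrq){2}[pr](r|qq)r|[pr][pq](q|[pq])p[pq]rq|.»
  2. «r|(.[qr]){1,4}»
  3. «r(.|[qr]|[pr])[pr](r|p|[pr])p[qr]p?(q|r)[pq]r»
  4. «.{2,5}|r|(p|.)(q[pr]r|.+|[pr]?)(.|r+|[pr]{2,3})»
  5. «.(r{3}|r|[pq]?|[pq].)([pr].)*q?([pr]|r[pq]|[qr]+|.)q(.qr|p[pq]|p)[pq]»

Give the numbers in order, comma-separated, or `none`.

2, 4

1 → no match
2 → match
3 → no match — must start with 'r'
4 → match
5 → no match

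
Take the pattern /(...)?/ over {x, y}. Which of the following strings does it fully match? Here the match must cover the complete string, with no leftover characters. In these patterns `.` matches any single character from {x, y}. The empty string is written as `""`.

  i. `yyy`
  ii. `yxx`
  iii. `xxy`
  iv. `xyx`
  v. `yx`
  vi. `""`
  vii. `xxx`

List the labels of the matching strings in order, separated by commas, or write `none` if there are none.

i, ii, iii, iv, vi, vii

i → match
ii → match
iii → match
iv → match
v → no match
vi → match
vii → match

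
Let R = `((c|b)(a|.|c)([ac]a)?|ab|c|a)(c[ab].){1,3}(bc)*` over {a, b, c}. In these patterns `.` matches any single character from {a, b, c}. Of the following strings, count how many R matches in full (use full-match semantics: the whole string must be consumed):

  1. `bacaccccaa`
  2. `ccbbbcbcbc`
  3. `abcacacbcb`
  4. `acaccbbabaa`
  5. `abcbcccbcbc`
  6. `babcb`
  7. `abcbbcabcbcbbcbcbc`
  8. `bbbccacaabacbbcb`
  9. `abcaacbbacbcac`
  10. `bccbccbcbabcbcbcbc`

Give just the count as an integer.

1 → no match
2 → match
3 → no match
4 → no match
5 → no match
6 → no match
7 → no match
8 → no match
9 → no match
10 → no match
Total matched: 1

1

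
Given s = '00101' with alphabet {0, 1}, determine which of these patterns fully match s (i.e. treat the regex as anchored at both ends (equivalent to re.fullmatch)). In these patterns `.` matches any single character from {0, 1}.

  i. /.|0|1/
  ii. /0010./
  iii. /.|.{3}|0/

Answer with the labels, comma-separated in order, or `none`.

i → no match
ii → match
iii → no match

ii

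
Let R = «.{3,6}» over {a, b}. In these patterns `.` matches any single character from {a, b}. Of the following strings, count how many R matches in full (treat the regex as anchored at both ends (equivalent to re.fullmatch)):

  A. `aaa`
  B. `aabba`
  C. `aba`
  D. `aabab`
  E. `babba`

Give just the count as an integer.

A → match
B → match
C → match
D → match
E → match
Total matched: 5

5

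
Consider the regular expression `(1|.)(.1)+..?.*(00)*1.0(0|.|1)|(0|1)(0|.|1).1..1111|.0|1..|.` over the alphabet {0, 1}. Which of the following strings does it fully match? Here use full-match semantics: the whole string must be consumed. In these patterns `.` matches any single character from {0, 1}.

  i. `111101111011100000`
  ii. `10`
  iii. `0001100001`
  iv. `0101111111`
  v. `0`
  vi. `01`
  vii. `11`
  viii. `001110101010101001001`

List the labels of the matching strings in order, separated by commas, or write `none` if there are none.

ii, iv, v, viii

i → no match
ii. `10` → match
iii. `0001100001` → no match
iv. `0101111111` → match
v. `0` → match
vi. `01` → no match
vii. `11` → no match
viii → match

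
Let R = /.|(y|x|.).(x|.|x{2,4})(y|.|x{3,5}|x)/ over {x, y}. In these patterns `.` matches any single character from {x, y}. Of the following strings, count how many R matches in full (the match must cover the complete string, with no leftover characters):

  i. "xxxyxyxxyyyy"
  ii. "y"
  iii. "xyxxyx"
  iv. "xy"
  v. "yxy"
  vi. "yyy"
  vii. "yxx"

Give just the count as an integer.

1

i. "xxxyxyxxyyyy" → no match
ii. "y" → match
iii. "xyxxyx" → no match
iv. "xy" → no match
v. "yxy" → no match
vi. "yyy" → no match
vii. "yxx" → no match
Total matched: 1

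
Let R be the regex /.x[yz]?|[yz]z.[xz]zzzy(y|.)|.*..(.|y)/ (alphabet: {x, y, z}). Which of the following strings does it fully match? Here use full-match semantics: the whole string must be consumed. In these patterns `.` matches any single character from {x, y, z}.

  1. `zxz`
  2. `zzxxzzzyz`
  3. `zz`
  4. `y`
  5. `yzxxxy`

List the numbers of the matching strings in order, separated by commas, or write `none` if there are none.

1, 2, 5

1 → match
2 → match
3 → no match
4 → no match
5 → match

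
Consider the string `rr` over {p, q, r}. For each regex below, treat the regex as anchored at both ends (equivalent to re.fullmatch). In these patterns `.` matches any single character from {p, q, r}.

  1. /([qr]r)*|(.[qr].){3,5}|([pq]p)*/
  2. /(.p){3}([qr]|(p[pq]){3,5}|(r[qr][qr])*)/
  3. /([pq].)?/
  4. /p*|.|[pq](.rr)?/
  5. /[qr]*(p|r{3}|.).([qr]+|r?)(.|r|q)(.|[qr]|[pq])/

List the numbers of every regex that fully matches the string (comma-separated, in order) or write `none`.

1

1 → match
2 → no match
3 → no match
4 → no match
5 → no match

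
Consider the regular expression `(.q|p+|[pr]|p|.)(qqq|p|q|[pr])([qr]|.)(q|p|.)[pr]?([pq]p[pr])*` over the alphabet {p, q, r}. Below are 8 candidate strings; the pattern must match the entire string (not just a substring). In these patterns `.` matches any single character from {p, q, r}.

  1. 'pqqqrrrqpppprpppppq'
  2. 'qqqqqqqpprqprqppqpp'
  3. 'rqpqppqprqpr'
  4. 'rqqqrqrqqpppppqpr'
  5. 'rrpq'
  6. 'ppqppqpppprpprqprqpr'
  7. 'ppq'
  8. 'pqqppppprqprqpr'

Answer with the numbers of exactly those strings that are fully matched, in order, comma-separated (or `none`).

2, 3, 5, 6, 8

1 → no match
2 → match
3 → match
4 → no match
5 → match
6 → match
7 → no match
8 → match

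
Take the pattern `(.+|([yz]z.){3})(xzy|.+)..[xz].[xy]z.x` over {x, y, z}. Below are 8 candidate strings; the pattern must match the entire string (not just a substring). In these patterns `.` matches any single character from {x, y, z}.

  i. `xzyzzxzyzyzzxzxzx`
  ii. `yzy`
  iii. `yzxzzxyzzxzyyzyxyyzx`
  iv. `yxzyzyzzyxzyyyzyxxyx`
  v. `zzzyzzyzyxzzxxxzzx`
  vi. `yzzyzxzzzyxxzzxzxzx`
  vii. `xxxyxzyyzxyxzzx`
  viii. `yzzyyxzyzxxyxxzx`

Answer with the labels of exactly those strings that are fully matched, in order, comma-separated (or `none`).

i → no match
ii → no match — must end with `x`
iii → no match
iv → no match
v → match
vi → no match
vii → match
viii → no match

v, vii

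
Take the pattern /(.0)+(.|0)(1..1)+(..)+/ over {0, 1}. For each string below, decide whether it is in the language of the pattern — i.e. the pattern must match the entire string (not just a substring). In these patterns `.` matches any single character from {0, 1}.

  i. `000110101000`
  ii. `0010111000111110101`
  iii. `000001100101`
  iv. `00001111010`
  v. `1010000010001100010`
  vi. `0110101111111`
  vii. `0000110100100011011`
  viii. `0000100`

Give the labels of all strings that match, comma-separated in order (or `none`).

none

i → no match
ii → no match
iii → no match
iv → no match
v → no match
vi → no match
vii → no match
viii → no match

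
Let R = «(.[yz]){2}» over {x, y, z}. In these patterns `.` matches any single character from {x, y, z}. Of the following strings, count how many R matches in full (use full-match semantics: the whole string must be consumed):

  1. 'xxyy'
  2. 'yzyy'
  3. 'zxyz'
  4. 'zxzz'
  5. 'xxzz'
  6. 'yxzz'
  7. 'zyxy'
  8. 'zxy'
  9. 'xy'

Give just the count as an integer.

1 → no match
2 → match
3 → no match
4 → no match
5 → no match
6 → no match
7 → match
8 → no match
9 → no match
Total matched: 2

2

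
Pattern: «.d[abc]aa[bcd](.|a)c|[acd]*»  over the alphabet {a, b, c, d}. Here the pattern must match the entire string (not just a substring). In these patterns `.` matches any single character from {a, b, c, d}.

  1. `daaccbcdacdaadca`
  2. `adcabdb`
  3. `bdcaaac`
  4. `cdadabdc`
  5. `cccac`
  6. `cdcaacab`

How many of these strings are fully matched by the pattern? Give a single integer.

1

1 → no match
2 → no match
3 → no match
4 → no match
5 → match
6 → no match
Total matched: 1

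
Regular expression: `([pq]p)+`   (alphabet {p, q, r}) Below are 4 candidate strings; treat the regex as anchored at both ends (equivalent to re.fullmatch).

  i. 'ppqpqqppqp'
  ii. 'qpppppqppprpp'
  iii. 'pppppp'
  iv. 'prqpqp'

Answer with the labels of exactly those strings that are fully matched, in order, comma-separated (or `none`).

i → no match
ii → no match
iii → match
iv → no match

iii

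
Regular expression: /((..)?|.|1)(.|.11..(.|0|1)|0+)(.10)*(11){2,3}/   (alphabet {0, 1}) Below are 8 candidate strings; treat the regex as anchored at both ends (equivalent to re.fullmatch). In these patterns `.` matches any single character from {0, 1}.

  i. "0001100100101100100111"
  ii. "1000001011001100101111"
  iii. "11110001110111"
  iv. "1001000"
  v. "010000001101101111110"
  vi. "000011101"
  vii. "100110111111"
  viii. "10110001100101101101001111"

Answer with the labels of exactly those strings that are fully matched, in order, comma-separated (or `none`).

i → no match
ii → no match
iii → no match
iv. "1001000" → no match — must end with "11"
v → no match — must end with "11"
vi. "000011101" → no match — must end with "11"
vii. "100110111111" → match
viii → no match

vii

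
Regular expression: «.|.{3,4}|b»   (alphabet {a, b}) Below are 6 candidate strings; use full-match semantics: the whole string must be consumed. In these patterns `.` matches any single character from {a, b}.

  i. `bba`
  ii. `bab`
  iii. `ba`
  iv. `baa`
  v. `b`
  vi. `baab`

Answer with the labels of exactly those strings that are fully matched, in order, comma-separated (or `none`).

i → match
ii → match
iii → no match
iv → match
v → match
vi → match

i, ii, iv, v, vi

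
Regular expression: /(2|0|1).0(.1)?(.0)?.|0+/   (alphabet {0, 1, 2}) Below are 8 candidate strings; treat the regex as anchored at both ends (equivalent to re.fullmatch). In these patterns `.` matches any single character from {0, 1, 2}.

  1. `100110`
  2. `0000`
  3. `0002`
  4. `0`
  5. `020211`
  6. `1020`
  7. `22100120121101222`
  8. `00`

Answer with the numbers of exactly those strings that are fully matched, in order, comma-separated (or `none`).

1, 2, 3, 4, 5, 8

1 → match
2 → match
3 → match
4 → match
5 → match
6 → no match
7 → no match
8 → match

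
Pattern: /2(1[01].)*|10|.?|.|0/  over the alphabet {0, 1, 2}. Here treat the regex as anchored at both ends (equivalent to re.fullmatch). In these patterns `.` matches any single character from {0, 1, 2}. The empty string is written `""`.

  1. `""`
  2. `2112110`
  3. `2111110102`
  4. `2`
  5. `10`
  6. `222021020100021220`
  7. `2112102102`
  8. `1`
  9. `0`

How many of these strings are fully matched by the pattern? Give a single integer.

8

1 → match
2 → match
3 → match
4 → match
5 → match
6 → no match
7 → match
8 → match
9 → match
Total matched: 8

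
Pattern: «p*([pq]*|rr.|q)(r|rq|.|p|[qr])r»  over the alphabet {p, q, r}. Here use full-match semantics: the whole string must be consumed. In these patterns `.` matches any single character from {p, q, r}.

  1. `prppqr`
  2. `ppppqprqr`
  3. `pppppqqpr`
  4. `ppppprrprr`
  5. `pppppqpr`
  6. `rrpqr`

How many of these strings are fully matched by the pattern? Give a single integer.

5

1 → no match
2 → match
3 → match
4 → match
5 → match
6 → match
Total matched: 5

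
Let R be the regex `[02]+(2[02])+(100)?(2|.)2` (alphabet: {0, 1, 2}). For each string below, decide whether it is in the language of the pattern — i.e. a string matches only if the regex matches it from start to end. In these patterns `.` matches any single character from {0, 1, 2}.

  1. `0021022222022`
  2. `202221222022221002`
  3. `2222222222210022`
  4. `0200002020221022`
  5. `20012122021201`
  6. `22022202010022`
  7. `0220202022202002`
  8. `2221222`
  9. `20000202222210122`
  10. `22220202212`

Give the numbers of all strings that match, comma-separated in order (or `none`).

1 → no match
2 → no match
3 → match
4 → no match
5 → no match — must end with `2`
6 → match
7 → match
8 → no match
9 → no match
10 → match

3, 6, 7, 10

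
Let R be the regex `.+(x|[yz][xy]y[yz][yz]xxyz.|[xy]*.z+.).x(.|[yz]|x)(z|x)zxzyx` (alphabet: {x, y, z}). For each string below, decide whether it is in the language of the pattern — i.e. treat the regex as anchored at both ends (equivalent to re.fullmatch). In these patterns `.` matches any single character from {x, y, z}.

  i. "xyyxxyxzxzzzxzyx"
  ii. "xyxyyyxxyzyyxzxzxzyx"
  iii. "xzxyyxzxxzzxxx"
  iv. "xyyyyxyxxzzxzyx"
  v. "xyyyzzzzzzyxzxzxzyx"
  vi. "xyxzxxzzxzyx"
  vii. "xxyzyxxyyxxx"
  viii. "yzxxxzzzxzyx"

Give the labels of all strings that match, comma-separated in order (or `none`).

i, ii, iv, v, vi, viii

i → match
ii → match
iii → no match — must end with "zxzyx"
iv → match
v → match
vi → match
vii → no match — must end with "zxzyx"
viii → match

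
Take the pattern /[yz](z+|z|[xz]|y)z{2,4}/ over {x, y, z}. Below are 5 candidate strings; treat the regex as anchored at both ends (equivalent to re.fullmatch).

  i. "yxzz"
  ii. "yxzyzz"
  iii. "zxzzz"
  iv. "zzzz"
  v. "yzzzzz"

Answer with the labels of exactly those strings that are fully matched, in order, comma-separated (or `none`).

i. "yxzz" → match
ii. "yxzyzz" → no match
iii. "zxzzz" → match
iv. "zzzz" → match
v. "yzzzzz" → match

i, iii, iv, v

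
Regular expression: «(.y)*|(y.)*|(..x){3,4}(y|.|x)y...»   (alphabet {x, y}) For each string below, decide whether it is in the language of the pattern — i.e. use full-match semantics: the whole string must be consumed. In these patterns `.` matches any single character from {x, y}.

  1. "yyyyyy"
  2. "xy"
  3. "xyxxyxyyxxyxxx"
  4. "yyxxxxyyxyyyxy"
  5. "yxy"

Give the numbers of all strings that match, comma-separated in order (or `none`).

1 → match
2 → match
3 → match
4 → match
5 → no match

1, 2, 3, 4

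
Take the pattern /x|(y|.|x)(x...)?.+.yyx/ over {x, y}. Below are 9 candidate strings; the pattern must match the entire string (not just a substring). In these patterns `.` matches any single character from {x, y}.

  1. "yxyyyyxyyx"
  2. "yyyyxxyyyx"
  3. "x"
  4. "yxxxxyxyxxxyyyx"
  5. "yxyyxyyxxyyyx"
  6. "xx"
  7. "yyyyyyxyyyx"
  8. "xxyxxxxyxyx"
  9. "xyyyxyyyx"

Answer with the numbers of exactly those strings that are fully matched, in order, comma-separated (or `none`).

1, 2, 3, 4, 5, 7, 9

1 → match
2 → match
3 → match
4 → match
5 → match
6 → no match
7 → match
8 → no match
9 → match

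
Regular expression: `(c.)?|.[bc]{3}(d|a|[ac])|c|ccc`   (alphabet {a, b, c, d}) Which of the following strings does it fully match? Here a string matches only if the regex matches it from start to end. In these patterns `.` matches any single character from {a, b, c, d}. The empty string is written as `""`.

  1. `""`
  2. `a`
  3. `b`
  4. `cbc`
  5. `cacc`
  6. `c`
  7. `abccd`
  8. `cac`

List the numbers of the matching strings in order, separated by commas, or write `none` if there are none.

1, 6, 7

1 → match
2 → no match
3 → no match
4 → no match
5 → no match
6 → match
7 → match
8 → no match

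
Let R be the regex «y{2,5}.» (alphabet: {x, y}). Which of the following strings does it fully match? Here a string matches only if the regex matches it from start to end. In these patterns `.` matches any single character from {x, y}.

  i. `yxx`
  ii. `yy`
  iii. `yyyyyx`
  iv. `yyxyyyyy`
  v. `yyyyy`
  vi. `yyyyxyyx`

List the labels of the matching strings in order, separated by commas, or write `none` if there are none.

iii, v

i → no match
ii → no match
iii → match
iv → no match
v → match
vi → no match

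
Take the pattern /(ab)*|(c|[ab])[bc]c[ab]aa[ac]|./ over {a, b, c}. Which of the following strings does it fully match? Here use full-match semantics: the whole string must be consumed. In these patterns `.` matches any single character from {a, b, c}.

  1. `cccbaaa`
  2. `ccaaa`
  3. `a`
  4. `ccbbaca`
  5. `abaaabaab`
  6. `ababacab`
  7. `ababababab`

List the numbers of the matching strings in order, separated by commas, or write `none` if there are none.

1, 3, 7

1 → match
2 → no match
3 → match
4 → no match
5 → no match
6 → no match
7 → match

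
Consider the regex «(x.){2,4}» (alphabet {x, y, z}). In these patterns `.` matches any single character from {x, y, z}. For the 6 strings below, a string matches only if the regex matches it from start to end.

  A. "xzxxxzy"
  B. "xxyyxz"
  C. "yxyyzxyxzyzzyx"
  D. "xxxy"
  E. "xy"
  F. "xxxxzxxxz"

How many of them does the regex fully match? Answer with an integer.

1

A → no match
B → no match
C → no match — must start with "x"
D → match
E → no match
F → no match
Total matched: 1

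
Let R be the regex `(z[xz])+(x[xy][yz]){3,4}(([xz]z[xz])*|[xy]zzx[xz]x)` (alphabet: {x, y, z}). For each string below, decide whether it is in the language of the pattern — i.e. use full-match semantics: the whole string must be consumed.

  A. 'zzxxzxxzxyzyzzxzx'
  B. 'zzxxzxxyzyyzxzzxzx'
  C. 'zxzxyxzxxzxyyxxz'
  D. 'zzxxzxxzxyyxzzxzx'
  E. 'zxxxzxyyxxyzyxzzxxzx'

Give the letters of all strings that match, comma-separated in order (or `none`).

A, D

A → match
B → no match
C → no match
D → match
E → no match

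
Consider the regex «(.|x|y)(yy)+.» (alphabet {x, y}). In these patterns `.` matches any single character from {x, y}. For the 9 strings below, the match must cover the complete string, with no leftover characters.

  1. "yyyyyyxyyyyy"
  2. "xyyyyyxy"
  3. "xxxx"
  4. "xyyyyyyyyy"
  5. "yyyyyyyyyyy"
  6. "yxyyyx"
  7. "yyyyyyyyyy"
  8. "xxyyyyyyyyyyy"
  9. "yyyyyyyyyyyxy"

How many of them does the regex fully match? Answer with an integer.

2

1. "yyyyyyxyyyyy" → no match
2. "xyyyyyxy" → no match
3. "xxxx" → no match
4. "xyyyyyyyyy" → match
5. "yyyyyyyyyyy" → no match
6. "yxyyyx" → no match
7. "yyyyyyyyyy" → match
8 → no match
9 → no match
Total matched: 2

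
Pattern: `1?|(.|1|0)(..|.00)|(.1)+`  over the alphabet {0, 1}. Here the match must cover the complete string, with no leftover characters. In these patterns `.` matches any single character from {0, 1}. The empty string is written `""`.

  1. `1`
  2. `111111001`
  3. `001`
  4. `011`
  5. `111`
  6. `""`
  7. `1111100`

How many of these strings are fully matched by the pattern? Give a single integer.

5

1. `1` → match
2. `111111001` → no match
3. `001` → match
4. `011` → match
5. `111` → match
6. `""` → match
7. `1111100` → no match
Total matched: 5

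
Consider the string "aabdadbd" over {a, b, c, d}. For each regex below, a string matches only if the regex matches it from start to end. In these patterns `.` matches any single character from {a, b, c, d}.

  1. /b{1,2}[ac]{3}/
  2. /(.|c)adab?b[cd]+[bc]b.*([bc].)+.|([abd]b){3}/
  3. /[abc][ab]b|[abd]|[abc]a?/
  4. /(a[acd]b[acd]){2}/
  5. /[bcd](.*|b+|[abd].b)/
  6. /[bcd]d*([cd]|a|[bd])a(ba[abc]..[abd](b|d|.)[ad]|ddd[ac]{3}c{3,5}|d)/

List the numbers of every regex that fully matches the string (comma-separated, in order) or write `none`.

4

1 → no match — must start with "b"
2 → no match
3 → no match
4 → match
5 → no match
6 → no match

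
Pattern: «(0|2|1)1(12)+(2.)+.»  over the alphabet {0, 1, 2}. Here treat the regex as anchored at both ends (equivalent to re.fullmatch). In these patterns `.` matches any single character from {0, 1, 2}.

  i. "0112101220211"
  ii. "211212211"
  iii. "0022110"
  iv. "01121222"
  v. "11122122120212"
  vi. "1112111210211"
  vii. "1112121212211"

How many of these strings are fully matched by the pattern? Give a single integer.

i → no match
ii → match
iii → no match
iv → no match
v → no match
vi → no match
vii → match
Total matched: 2

2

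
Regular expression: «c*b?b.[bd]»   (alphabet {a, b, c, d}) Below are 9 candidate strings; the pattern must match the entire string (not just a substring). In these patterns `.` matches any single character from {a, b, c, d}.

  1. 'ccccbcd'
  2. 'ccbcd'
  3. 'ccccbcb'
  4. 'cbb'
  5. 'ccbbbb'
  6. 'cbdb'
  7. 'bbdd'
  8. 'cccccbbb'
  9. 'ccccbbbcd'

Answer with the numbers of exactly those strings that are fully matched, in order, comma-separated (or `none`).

1, 2, 3, 5, 6, 7, 8

1 → match
2 → match
3 → match
4 → no match
5 → match
6 → match
7 → match
8 → match
9 → no match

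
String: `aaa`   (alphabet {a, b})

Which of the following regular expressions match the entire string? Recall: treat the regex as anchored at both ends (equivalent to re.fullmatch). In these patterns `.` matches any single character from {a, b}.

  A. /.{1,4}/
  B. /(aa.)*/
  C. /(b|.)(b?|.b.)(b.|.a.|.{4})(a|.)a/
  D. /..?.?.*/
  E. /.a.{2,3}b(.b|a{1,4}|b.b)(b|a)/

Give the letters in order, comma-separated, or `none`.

A, B, D

A → match
B → match
C → no match
D → match
E → no match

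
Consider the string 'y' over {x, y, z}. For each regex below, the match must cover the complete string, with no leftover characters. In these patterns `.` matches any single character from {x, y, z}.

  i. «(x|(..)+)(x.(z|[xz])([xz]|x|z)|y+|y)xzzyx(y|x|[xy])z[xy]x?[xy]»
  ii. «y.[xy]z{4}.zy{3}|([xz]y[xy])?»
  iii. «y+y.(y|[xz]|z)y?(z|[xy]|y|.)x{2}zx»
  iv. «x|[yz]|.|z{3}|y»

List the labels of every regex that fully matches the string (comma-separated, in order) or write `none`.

iv

i → no match
ii → no match
iii → no match — must end with 'xzx'
iv → match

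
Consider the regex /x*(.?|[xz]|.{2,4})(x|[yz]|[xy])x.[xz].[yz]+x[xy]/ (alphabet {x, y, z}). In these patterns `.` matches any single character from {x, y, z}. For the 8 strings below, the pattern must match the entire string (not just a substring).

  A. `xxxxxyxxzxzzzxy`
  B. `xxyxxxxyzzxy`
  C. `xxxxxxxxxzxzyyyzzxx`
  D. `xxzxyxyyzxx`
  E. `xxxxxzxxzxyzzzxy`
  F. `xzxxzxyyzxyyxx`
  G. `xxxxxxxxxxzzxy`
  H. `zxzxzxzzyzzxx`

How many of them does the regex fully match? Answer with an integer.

A → match
B → match
C → match
D → match
E → match
F → no match
G → match
H → match
Total matched: 7

7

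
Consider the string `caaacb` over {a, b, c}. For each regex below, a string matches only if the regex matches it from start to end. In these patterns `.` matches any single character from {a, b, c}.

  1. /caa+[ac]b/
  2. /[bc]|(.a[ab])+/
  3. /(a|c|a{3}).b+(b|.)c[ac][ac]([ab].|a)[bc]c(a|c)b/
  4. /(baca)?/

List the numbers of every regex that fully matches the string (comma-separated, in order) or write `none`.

1 → match
2 → no match
3 → no match
4 → no match

1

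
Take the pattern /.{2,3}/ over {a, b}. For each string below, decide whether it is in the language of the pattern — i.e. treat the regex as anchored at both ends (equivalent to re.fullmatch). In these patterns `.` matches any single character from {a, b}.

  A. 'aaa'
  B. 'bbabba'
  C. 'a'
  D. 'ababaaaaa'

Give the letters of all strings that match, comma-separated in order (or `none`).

A

A. 'aaa' → match
B. 'bbabba' → no match
C. 'a' → no match
D. 'ababaaaaa' → no match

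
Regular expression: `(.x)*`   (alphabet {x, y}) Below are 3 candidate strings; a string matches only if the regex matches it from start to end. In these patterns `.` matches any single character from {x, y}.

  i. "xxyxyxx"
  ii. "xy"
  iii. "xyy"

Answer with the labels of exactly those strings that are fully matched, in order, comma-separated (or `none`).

i → no match
ii → no match
iii → no match

none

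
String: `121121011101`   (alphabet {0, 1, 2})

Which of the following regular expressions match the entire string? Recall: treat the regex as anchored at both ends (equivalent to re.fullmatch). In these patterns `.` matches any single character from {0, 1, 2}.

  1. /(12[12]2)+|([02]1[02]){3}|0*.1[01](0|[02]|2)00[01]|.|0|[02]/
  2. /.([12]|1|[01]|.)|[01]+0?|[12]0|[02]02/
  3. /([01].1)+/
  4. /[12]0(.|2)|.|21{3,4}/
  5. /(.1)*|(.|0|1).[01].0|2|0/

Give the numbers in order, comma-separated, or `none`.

3

1 → no match
2 → no match
3 → match
4 → no match
5 → no match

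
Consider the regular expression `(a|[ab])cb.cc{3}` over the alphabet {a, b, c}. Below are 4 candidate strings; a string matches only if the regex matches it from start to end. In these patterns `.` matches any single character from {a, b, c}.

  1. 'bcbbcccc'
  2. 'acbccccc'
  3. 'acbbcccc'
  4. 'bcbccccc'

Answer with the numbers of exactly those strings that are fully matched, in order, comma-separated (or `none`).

1, 2, 3, 4

1 → match
2 → match
3 → match
4 → match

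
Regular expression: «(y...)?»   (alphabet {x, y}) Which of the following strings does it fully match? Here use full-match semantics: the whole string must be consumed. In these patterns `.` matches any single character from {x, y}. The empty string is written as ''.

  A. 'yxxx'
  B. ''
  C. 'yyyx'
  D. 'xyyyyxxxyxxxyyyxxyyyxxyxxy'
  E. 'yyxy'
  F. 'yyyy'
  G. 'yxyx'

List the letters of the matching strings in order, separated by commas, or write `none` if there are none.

A, B, C, E, F, G

A → match
B → match
C → match
D → no match
E → match
F → match
G → match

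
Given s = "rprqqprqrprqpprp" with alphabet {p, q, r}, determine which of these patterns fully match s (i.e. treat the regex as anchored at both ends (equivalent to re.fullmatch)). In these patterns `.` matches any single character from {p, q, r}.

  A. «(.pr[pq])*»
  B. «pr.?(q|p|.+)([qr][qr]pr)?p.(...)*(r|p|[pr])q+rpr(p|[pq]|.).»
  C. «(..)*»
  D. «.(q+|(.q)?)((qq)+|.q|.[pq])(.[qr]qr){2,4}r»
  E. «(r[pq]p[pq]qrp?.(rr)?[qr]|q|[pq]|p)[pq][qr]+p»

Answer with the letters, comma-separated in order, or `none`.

A, C

A → match
B → no match — must start with "pr"
C → match
D → no match — must end with "qrr"
E → no match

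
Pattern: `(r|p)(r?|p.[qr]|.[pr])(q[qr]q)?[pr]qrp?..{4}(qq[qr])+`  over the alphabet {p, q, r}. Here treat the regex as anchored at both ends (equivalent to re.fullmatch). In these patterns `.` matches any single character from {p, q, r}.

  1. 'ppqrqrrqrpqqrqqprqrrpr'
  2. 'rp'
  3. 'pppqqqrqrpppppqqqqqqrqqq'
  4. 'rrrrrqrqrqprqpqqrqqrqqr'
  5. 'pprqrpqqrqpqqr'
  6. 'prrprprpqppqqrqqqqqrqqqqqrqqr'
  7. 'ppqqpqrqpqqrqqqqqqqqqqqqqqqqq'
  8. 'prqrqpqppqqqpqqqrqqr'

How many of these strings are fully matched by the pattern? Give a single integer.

1

1 → no match
2. 'rp' → no match
3 → match
4 → no match
5 → no match
6 → no match
7 → no match
8 → no match
Total matched: 1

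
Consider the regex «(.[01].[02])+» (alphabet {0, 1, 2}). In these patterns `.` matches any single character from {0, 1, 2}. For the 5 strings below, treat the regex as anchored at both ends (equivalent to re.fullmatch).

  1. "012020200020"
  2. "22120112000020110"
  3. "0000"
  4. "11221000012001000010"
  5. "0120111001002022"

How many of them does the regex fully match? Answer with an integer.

4

1 → match
2 → no match
3 → match
4 → match
5 → match
Total matched: 4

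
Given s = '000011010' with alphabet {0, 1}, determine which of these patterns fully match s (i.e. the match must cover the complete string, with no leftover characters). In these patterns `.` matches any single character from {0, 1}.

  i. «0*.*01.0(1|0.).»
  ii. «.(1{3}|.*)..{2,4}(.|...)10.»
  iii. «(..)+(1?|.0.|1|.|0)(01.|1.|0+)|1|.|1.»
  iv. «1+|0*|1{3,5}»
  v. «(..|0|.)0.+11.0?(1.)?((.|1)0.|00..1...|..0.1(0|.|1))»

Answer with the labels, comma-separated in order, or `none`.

i, iii

i → match
ii → no match
iii → match
iv → no match
v → no match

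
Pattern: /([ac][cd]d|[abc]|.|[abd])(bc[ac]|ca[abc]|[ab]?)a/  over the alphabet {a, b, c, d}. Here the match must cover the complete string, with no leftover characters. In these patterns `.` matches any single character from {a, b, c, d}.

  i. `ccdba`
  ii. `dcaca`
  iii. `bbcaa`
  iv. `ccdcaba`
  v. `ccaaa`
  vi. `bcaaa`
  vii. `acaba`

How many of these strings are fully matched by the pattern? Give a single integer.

7

i → match
ii → match
iii → match
iv → match
v → match
vi → match
vii → match
Total matched: 7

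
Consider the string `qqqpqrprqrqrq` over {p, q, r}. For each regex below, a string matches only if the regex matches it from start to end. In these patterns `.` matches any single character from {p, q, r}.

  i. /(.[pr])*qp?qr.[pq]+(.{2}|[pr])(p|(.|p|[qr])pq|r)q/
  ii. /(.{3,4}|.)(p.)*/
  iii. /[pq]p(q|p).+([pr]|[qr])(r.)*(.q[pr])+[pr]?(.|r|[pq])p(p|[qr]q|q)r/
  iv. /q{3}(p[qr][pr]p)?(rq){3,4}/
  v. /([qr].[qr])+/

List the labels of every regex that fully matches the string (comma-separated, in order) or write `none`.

iv

i → no match
ii → no match
iii → no match — must end with `r`
iv → match
v → no match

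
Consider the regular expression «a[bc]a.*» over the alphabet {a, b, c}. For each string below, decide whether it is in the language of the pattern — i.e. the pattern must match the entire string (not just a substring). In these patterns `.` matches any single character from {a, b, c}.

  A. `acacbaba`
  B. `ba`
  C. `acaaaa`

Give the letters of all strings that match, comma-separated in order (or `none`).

A. `acacbaba` → match
B. `ba` → no match — must start with `a`
C. `acaaaa` → match

A, C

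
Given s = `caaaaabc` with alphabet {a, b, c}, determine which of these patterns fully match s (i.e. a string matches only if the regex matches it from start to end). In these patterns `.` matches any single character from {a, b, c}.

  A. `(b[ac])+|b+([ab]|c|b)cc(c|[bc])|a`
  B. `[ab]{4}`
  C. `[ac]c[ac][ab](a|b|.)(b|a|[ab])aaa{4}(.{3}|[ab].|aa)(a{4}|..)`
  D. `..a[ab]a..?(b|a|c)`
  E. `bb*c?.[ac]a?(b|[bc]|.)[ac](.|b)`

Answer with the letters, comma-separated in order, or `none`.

D

A → no match
B → no match
C → no match
D → match
E → no match — must start with `b`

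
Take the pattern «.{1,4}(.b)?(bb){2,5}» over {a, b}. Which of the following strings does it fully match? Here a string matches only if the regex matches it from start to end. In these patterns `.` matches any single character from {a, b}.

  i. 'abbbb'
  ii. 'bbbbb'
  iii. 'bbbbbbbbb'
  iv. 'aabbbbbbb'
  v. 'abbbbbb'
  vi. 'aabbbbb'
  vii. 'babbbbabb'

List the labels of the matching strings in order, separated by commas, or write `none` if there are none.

i. 'abbbb' → match
ii. 'bbbbb' → match
iii. 'bbbbbbbbb' → match
iv. 'aabbbbbbb' → match
v. 'abbbbbb' → match
vi. 'aabbbbb' → match
vii. 'babbbbabb' → no match

i, ii, iii, iv, v, vi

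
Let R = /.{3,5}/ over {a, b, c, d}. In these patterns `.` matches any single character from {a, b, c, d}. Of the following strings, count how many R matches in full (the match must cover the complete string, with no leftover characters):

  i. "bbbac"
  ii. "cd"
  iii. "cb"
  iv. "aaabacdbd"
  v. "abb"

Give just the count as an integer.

2

i → match
ii → no match
iii → no match
iv → no match
v → match
Total matched: 2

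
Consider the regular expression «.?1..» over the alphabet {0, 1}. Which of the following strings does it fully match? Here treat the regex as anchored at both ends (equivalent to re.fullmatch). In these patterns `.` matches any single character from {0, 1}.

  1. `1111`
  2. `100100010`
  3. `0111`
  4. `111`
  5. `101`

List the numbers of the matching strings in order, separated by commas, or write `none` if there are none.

1, 3, 4, 5

1. `1111` → match
2. `100100010` → no match
3. `0111` → match
4. `111` → match
5. `101` → match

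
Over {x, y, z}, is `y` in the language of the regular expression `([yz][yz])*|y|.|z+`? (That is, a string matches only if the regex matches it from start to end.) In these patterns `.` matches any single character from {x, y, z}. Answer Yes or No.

Yes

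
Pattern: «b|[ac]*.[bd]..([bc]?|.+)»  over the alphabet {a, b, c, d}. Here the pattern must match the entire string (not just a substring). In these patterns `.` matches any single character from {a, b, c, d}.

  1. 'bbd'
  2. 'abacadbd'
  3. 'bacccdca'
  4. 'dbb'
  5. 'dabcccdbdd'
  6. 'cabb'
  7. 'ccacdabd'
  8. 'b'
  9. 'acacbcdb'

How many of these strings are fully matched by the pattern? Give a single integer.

4

1. 'bbd' → no match
2. 'abacadbd' → match
3. 'bacccdca' → no match
4. 'dbb' → no match
5. 'dabcccdbdd' → no match
6. 'cabb' → no match
7. 'ccacdabd' → match
8. 'b' → match
9. 'acacbcdb' → match
Total matched: 4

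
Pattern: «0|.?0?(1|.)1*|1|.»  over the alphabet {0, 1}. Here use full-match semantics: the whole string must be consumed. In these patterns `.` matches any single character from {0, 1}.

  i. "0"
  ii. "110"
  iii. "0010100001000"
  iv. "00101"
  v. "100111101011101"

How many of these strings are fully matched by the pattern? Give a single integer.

i → match
ii → no match
iii → no match
iv → no match
v → no match
Total matched: 1

1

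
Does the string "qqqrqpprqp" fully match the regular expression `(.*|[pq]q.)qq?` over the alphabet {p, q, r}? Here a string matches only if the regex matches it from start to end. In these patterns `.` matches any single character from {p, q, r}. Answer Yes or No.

No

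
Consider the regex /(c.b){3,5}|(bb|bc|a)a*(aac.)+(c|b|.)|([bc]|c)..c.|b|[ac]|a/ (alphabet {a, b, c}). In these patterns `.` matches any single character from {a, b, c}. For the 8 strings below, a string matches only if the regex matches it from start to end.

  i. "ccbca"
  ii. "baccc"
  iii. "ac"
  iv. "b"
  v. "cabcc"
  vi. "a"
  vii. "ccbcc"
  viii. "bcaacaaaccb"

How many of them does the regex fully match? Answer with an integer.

i. "ccbca" → match
ii. "baccc" → match
iii. "ac" → no match
iv. "b" → match
v. "cabcc" → match
vi. "a" → match
vii. "ccbcc" → match
viii. "bcaacaaaccb" → match
Total matched: 7

7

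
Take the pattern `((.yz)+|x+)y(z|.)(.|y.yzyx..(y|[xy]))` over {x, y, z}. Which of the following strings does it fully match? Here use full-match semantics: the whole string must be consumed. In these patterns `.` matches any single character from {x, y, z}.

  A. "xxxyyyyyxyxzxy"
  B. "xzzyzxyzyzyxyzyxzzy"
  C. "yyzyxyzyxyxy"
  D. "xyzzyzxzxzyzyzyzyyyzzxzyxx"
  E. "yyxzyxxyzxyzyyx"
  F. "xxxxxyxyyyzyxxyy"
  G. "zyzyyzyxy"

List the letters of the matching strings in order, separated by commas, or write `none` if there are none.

A → no match
B → no match
C → no match
D → no match
E → no match
F → match
G → match

F, G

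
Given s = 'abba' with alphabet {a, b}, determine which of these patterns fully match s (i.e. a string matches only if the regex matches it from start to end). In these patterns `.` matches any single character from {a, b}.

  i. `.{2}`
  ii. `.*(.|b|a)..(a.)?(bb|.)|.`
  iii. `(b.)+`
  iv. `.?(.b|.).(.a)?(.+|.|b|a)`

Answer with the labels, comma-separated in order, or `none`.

i → no match
ii → match
iii → no match — must start with 'b'
iv → match

ii, iv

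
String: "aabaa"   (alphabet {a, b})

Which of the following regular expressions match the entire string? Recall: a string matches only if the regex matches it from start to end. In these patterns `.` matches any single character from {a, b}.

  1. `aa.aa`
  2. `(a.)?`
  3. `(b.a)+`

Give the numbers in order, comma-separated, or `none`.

1

1 → match
2 → no match
3 → no match — must start with "b"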